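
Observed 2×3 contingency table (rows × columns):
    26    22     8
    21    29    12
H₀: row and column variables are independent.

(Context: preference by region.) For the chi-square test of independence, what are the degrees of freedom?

degrees of freedom = 2

df = (r−1)(c−1) = (2−1)·(3−1) = 2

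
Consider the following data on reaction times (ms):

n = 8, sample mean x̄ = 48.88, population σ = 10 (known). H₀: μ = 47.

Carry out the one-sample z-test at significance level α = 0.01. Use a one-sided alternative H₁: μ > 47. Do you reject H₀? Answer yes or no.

SE = σ/√n = 10/√8 = 3.5355
z = (x̄−μ₀)/SE = (48.88−47)/3.5355 = 0.5317
p-value (one-sided, H₁ greater) = 0.29745
At α=0.01: p ≥ α → fail to reject H₀

reject H₀: no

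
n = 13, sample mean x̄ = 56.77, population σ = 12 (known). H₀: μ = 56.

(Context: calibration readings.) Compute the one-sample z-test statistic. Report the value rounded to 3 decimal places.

SE = σ/√n = 12/√13 = 3.3282
z = (x̄−μ₀)/SE = (56.77−56)/3.3282 = 0.2314

test statistic = 0.231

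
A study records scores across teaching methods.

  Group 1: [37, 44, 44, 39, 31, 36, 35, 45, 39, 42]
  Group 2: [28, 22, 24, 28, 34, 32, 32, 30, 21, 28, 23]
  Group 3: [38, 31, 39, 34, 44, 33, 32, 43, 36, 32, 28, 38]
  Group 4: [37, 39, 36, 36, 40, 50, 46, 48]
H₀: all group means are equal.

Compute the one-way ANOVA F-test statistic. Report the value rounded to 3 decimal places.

test statistic = 16.140

Group means [39.20, 27.45, 35.67, 41.50], grand mean 35.463
SSB = Σnᵢ(x̄ᵢ−x̄)² = 1137.201; SSW = ΣΣ(x−x̄ᵢ)² = 868.994
MSB = 1137.201/3 = 379.0671; MSW = 868.994/37 = 23.4863
F = MSB/MSW = 16.1399
df = (3, 37)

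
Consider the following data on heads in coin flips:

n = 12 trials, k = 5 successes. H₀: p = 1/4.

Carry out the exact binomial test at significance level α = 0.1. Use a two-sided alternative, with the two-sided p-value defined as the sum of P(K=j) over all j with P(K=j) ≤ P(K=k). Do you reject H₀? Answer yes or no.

Exact binomial: n=12, k=5, p₀=1/4=0.2500
P(X=j) = C(n,j)·p₀^j·(1−p₀)^(n−j); p = Σ P(X=j) over j with P(X=j) ≤ P(X=5)
p-value (two-sided) = 0.18932
At α=0.1: p ≥ α → fail to reject H₀

reject H₀: no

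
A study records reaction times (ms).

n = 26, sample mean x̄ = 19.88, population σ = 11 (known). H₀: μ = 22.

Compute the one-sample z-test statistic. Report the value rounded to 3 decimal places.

SE = σ/√n = 11/√26 = 2.1573
z = (x̄−μ₀)/SE = (19.88−22)/2.1573 = -0.9827

test statistic = -0.983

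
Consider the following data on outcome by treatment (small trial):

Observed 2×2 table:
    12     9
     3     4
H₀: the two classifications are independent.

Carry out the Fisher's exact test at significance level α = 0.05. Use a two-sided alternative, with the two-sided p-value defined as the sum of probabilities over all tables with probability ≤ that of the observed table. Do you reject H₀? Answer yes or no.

Margins: r₁=21, r₂=7, c₁=15, c₂=13, n=28
p_obs = C(21,12)·C(7,3)/C(28,15); sum pmf over tables with pmf ≤ p_obs
p-value (two-sided) = 0.67029
At α=0.05: p ≥ α → fail to reject H₀

reject H₀: no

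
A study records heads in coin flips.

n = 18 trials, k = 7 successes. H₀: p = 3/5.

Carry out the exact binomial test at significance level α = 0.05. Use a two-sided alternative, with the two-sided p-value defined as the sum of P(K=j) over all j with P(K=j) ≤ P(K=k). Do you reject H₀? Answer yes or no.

Exact binomial: n=18, k=7, p₀=3/5=0.6000
P(X=j) = C(n,j)·p₀^j·(1−p₀)^(n−j); p = Σ P(X=j) over j with P(X=j) ≤ P(X=7)
p-value (two-sided) = 0.09043
At α=0.05: p ≥ α → fail to reject H₀

reject H₀: no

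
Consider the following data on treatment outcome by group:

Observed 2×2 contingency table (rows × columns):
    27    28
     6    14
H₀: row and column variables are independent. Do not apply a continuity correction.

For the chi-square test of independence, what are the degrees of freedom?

degrees of freedom = 1

df = (r−1)(c−1) = (2−1)·(2−1) = 1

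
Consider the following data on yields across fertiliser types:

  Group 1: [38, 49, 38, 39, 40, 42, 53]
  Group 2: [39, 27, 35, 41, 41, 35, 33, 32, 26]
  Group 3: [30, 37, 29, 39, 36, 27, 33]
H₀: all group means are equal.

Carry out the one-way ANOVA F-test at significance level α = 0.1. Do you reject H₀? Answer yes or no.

reject H₀: yes

Group means [42.71, 34.33, 33.00], grand mean 36.478
SSB = Σnᵢ(x̄ᵢ−x̄)² = 398.311; SSW = ΣΣ(x−x̄ᵢ)² = 575.429
MSB = 398.311/2 = 199.1553; MSW = 575.429/20 = 28.7714
F = MSB/MSW = 6.9220
df = (2, 20)
p-value (upper-tail) = 0.00519
At α=0.1: p < α → reject H₀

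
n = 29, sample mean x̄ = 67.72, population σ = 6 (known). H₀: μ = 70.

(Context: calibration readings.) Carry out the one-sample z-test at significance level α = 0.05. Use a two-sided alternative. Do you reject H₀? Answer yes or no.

reject H₀: yes

SE = σ/√n = 6/√29 = 1.1142
z = (x̄−μ₀)/SE = (67.72−70)/1.1142 = -2.0464
p-value (two-sided) = 0.04072
At α=0.05: p < α → reject H₀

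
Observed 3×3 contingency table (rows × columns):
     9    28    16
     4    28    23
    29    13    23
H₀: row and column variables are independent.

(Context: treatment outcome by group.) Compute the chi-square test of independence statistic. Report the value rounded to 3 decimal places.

Row totals [53, 55, 65], col totals [42, 69, 62], n=173
χ² = (9−12.87)²/12.87 + (28−21.14)²/21.14 + (16−18.99)²/18.99 + (4−13.35)²/13.35 + (28−21.94)²/21.94 + (23−19.71)²/19.71 + (29−15.78)²/15.78 + (13−25.92)²/25.92 + (23−23.29)²/23.29 = 30.1589
df = 4

test statistic = 30.159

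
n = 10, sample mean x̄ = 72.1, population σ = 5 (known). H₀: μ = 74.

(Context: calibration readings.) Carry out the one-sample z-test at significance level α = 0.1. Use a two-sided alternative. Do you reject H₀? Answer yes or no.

reject H₀: no

SE = σ/√n = 5/√10 = 1.5811
z = (x̄−μ₀)/SE = (72.1−74)/1.5811 = -1.2017
p-value (two-sided) = 0.22949
At α=0.1: p ≥ α → fail to reject H₀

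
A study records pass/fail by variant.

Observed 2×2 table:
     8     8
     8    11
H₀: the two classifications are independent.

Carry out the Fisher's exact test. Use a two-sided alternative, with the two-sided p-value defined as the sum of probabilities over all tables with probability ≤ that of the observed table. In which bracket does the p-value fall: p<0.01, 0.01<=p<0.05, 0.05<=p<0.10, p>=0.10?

p-value bracket: p>=0.10

Margins: r₁=16, r₂=19, c₁=16, c₂=19, n=35
p_obs = C(16,8)·C(19,8)/C(35,16); sum pmf over tables with pmf ≤ p_obs
p-value (two-sided) = 0.73970
→ bracket: p>=0.10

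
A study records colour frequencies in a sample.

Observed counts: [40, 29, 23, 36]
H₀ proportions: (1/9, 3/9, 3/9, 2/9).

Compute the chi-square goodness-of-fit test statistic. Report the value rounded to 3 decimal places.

test statistic = 62.172

n = 128; E_i = n·p_i = [14.22, 42.67, 42.67, 28.44]
χ² = (40−14.22)²/14.22 + (29−42.67)²/42.67 + (23−42.67)²/42.67 + (36−28.44)²/28.44 = 62.1719
df = 3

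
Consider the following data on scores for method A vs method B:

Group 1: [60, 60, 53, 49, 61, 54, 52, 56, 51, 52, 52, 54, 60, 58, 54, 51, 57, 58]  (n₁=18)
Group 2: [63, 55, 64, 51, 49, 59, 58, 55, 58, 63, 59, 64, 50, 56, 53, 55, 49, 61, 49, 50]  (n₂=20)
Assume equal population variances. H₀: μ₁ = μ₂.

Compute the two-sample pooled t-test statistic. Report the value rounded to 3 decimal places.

test statistic = -0.625

x̄₁=55.111, s₁=3.724, n₁=18
x̄₂=56.050, s₂=5.296, n₂=20
s_p² = [17·3.724² + 19·5.296²]/36 = 21.3535
SE = √(s_p²·(1/18+1/20)) = 1.5013
t = (55.111−56.050)/1.5013 = -0.6254
df = 36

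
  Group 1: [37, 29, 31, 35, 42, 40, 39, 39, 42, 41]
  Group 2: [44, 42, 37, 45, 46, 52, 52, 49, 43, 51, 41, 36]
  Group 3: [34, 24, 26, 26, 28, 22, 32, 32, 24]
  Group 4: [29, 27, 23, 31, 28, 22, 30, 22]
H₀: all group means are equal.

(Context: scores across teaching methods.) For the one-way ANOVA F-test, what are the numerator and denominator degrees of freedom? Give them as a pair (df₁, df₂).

k = 4 groups, N = 39 total
df = (k−1, N−k) = (4−1, 39−4) = (3, 35)

degrees of freedom = [3, 35]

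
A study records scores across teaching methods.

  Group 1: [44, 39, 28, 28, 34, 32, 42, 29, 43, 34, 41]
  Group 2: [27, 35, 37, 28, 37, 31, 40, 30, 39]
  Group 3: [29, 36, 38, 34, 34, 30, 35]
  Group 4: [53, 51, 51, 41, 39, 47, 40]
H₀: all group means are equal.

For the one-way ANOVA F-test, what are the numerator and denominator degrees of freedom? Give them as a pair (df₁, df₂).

k = 4 groups, N = 34 total
df = (k−1, N−k) = (4−1, 34−4) = (3, 30)

degrees of freedom = [3, 30]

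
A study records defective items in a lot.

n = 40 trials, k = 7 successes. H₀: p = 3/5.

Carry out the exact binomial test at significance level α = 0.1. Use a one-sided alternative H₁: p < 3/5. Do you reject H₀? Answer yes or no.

Exact binomial: n=40, k=7, p₀=3/5=0.6000
P(X≤7) from Σ C(n,i)·p₀^i·(1−p₀)^(n−i)
p-value (one-sided, H₁ less) = 0.00000
At α=0.1: p < α → reject H₀

reject H₀: yes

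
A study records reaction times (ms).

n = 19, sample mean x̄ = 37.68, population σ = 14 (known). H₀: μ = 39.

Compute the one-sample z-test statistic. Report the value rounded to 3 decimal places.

test statistic = -0.411

SE = σ/√n = 14/√19 = 3.2118
z = (x̄−μ₀)/SE = (37.68−39)/3.2118 = -0.4110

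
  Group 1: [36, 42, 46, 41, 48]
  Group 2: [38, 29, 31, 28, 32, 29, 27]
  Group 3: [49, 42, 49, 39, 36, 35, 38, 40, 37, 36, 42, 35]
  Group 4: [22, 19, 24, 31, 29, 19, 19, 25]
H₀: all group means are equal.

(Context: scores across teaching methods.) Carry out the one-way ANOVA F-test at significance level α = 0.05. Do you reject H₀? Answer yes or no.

reject H₀: yes

Group means [42.60, 30.57, 39.83, 23.50], grand mean 34.156
SSB = Σnᵢ(x̄ᵢ−x̄)² = 1741.638; SSW = ΣΣ(x−x̄ᵢ)² = 586.581
MSB = 1741.638/3 = 580.5459; MSW = 586.581/28 = 20.9493
F = MSB/MSW = 27.7119
df = (3, 28)
p-value (upper-tail) = 0.00000
At α=0.05: p < α → reject H₀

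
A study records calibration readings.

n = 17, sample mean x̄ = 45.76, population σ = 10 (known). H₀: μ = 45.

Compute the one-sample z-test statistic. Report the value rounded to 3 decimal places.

test statistic = 0.313

SE = σ/√n = 10/√17 = 2.4254
z = (x̄−μ₀)/SE = (45.76−45)/2.4254 = 0.3134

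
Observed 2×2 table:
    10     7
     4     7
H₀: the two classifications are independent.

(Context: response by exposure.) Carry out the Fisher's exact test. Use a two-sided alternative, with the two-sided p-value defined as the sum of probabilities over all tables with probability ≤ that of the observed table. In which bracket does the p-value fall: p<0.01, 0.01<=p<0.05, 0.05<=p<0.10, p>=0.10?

Margins: r₁=17, r₂=11, c₁=14, c₂=14, n=28
p_obs = C(17,10)·C(11,4)/C(28,14); sum pmf over tables with pmf ≤ p_obs
p-value (two-sided) = 0.44007
→ bracket: p>=0.10

p-value bracket: p>=0.10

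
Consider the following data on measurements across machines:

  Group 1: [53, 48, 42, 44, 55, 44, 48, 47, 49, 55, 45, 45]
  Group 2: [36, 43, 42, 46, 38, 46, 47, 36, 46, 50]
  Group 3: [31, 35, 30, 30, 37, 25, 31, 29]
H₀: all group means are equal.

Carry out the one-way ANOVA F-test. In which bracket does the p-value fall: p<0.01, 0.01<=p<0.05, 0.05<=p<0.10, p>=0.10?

p-value bracket: p<0.01

Group means [47.92, 43.00, 31.00], grand mean 41.767
SSB = Σnᵢ(x̄ᵢ−x̄)² = 1396.450; SSW = ΣΣ(x−x̄ᵢ)² = 520.917
MSB = 1396.450/2 = 698.2250; MSW = 520.917/27 = 19.2932
F = MSB/MSW = 36.1902
df = (2, 27)
p-value (upper-tail) = 0.00000
→ bracket: p<0.01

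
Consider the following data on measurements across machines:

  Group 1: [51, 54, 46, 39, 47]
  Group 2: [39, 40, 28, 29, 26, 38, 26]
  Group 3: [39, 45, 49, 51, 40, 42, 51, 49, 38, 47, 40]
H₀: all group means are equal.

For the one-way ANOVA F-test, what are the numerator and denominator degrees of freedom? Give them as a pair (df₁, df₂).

k = 3 groups, N = 23 total
df = (k−1, N−k) = (3−1, 23−3) = (2, 20)

degrees of freedom = [2, 20]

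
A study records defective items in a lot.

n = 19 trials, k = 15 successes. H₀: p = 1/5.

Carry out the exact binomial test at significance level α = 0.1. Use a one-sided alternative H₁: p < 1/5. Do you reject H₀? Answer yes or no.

Exact binomial: n=19, k=15, p₀=1/5=0.2000
P(X≤15) from Σ C(n,i)·p₀^i·(1−p₀)^(n−i)
p-value (one-sided, H₁ less) = 1.00000
At α=0.1: p ≥ α → fail to reject H₀

reject H₀: no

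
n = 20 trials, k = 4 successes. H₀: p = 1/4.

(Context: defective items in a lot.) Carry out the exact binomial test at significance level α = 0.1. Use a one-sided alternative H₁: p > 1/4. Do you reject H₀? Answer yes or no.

Exact binomial: n=20, k=4, p₀=1/4=0.2500
P(X≥4) from Σ C(n,i)·p₀^i·(1−p₀)^(n−i)
p-value (one-sided, H₁ greater) = 0.77484
At α=0.1: p ≥ α → fail to reject H₀

reject H₀: no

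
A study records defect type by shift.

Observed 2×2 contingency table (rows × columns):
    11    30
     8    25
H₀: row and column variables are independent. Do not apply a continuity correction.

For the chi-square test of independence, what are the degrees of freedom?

df = (r−1)(c−1) = (2−1)·(2−1) = 1

degrees of freedom = 1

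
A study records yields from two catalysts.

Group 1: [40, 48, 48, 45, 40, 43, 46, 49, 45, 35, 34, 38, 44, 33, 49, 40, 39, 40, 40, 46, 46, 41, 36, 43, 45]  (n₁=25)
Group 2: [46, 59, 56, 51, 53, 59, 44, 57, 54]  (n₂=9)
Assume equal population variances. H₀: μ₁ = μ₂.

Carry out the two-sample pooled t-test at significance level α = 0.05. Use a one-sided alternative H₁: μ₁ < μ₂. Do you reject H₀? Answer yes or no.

reject H₀: yes

x̄₁=42.120, s₁=4.684, n₁=25
x̄₂=53.222, s₂=5.380, n₂=9
s_p² = [24·4.684² + 8·5.380²]/32 = 23.6936
SE = √(s_p²·(1/25+1/9)) = 1.8922
t = (42.120−53.222)/1.8922 = -5.8674
df = 32
p-value (one-sided, H₁ less) = 0.00000
At α=0.05: p < α → reject H₀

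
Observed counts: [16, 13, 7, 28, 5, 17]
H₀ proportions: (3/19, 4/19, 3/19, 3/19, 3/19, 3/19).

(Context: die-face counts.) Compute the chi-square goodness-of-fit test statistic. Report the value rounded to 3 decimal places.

test statistic = 26.656

n = 86; E_i = n·p_i = [13.58, 18.11, 13.58, 13.58, 13.58, 13.58]
χ² = (16−13.58)²/13.58 + (13−18.11)²/18.11 + (7−13.58)²/13.58 + (28−13.58)²/13.58 + (5−13.58)²/13.58 + (17−13.58)²/13.58 = 26.6560
df = 5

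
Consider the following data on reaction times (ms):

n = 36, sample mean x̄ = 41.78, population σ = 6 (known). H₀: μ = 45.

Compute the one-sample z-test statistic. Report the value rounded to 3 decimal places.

test statistic = -3.220

SE = σ/√n = 6/√36 = 1.0000
z = (x̄−μ₀)/SE = (41.78−45)/1.0000 = -3.2200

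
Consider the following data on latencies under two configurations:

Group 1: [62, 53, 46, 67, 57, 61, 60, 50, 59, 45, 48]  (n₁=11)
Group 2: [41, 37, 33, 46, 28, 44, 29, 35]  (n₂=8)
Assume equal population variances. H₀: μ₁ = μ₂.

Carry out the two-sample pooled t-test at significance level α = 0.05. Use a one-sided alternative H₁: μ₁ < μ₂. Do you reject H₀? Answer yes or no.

x̄₁=55.273, s₁=7.295, n₁=11
x̄₂=36.625, s₂=6.653, n₂=8
s_p² = [10·7.295² + 7·6.653²]/17 = 49.5328
SE = √(s_p²·(1/11+1/8)) = 3.2703
t = (55.273−36.625)/3.2703 = 5.7022
df = 17
p-value (one-sided, H₁ less) = 0.99999
At α=0.05: p ≥ α → fail to reject H₀

reject H₀: no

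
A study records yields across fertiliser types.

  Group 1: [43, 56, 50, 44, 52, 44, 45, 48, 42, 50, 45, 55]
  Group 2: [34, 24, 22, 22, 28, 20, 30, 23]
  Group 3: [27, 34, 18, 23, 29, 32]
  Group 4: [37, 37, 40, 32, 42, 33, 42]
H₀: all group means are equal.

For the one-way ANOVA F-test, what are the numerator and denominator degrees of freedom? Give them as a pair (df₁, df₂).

degrees of freedom = [3, 29]

k = 4 groups, N = 33 total
df = (k−1, N−k) = (4−1, 33−4) = (3, 29)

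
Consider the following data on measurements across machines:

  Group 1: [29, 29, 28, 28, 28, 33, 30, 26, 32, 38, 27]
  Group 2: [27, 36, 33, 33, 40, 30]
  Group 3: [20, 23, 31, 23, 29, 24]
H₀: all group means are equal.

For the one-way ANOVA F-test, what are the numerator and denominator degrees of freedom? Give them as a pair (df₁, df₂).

k = 3 groups, N = 23 total
df = (k−1, N−k) = (3−1, 23−3) = (2, 20)

degrees of freedom = [2, 20]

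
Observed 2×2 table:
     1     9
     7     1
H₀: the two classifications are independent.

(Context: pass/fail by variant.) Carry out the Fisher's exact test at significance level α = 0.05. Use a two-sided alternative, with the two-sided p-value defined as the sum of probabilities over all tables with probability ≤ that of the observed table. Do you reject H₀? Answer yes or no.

reject H₀: yes

Margins: r₁=10, r₂=8, c₁=8, c₂=10, n=18
p_obs = C(10,1)·C(8,7)/C(18,8); sum pmf over tables with pmf ≤ p_obs
p-value (two-sided) = 0.00288
At α=0.05: p < α → reject H₀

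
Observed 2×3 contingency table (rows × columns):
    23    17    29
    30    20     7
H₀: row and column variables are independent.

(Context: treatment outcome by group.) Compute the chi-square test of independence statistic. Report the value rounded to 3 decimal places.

test statistic = 13.593

Row totals [69, 57], col totals [53, 37, 36], n=126
χ² = (23−29.02)²/29.02 + (17−20.26)²/20.26 + (29−19.71)²/19.71 + (30−23.98)²/23.98 + (20−16.74)²/16.74 + (7−16.29)²/16.29 = 13.5926
df = 2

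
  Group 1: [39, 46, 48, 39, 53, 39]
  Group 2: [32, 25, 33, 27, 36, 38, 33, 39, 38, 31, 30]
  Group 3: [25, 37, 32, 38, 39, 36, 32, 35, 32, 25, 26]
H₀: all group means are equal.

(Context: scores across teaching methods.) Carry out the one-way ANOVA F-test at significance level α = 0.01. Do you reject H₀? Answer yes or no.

Group means [44.00, 32.91, 32.45], grand mean 35.107
SSB = Σnᵢ(x̄ᵢ−x̄)² = 605.042; SSW = ΣΣ(x−x̄ᵢ)² = 651.636
MSB = 605.042/2 = 302.5211; MSW = 651.636/25 = 26.0655
F = MSB/MSW = 11.6062
df = (2, 25)
p-value (upper-tail) = 0.00027
At α=0.01: p < α → reject H₀

reject H₀: yes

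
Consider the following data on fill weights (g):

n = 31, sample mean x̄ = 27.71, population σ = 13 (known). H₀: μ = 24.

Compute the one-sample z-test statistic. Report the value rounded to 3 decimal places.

SE = σ/√n = 13/√31 = 2.3349
z = (x̄−μ₀)/SE = (27.71−24)/2.3349 = 1.5890

test statistic = 1.589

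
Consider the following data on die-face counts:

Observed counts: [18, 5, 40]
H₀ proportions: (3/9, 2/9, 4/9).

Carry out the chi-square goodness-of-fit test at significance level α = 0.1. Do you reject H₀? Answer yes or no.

reject H₀: yes

n = 63; E_i = n·p_i = [21.00, 14.00, 28.00]
χ² = (18−21.00)²/21.00 + (5−14.00)²/14.00 + (40−28.00)²/28.00 = 11.3571
df = 2
p-value (upper-tail) = 0.00342
At α=0.1: p < α → reject H₀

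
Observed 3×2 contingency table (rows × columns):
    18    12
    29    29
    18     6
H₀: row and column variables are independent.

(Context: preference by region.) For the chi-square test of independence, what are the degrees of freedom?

degrees of freedom = 2

df = (r−1)(c−1) = (3−1)·(2−1) = 2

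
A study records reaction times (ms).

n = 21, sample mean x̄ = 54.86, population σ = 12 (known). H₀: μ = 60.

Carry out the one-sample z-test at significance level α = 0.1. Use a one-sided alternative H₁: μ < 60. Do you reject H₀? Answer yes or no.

SE = σ/√n = 12/√21 = 2.6186
z = (x̄−μ₀)/SE = (54.86−60)/2.6186 = -1.9629
p-value (one-sided, H₁ less) = 0.02483
At α=0.1: p < α → reject H₀

reject H₀: yes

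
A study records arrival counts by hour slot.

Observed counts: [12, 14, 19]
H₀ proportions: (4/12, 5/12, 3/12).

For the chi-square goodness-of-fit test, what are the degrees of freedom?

degrees of freedom = 2

df = k − 1 = 3 − 1 = 2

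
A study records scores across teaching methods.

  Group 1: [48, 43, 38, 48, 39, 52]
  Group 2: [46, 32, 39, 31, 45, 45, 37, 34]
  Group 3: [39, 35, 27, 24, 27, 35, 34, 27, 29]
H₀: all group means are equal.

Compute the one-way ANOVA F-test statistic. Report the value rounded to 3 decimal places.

Group means [44.67, 38.62, 30.78], grand mean 37.130
SSB = Σnᵢ(x̄ᵢ−x̄)² = 721.845; SSW = ΣΣ(x−x̄ᵢ)² = 622.764
MSB = 721.845/2 = 360.9224; MSW = 622.764/20 = 31.1382
F = MSB/MSW = 11.5910
df = (2, 20)

test statistic = 11.591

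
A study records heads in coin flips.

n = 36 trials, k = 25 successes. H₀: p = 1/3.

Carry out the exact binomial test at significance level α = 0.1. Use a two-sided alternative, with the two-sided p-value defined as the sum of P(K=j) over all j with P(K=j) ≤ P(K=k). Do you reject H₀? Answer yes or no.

reject H₀: yes

Exact binomial: n=36, k=25, p₀=1/3=0.3333
P(X=j) = C(n,j)·p₀^j·(1−p₀)^(n−j); p = Σ P(X=j) over j with P(X=j) ≤ P(X=25)
p-value (two-sided) = 0.00001
At α=0.1: p < α → reject H₀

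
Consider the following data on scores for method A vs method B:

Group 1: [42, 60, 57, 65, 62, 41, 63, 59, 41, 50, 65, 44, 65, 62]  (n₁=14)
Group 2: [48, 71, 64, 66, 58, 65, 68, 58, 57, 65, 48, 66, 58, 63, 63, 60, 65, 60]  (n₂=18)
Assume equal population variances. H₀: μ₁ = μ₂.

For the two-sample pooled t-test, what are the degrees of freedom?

degrees of freedom = 30

df = n₁ + n₂ − 2 = 14 + 18 − 2 = 30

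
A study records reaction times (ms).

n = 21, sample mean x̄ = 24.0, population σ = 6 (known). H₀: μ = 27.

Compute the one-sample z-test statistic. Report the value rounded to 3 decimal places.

SE = σ/√n = 6/√21 = 1.3093
z = (x̄−μ₀)/SE = (24.0−27)/1.3093 = -2.2913

test statistic = -2.291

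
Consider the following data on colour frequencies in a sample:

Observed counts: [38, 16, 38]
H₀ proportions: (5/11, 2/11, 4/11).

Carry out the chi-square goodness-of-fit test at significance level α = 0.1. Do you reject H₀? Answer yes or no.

n = 92; E_i = n·p_i = [41.82, 16.73, 33.45]
χ² = (38−41.82)²/41.82 + (16−16.73)²/16.73 + (38−33.45)²/33.45 = 0.9978
df = 2
p-value (upper-tail) = 0.60719
At α=0.1: p ≥ α → fail to reject H₀

reject H₀: no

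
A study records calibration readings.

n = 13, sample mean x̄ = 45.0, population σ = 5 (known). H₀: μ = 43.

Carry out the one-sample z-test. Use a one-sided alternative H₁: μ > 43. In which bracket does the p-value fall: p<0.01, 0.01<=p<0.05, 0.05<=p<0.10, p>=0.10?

SE = σ/√n = 5/√13 = 1.3868
z = (x̄−μ₀)/SE = (45.0−43)/1.3868 = 1.4422
p-value (one-sided, H₁ greater) = 0.07462
→ bracket: 0.05<=p<0.10

p-value bracket: 0.05<=p<0.10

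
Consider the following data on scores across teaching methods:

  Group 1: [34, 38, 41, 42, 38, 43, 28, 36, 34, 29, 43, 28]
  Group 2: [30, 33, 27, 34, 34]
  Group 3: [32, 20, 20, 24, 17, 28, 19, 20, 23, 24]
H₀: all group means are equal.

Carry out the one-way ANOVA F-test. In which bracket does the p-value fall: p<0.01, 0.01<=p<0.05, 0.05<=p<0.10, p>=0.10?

Group means [36.17, 31.60, 22.70], grand mean 30.333
SSB = Σnᵢ(x̄ᵢ−x̄)² = 999.033; SSW = ΣΣ(x−x̄ᵢ)² = 574.967
MSB = 999.033/2 = 499.5167; MSW = 574.967/24 = 23.9569
F = MSB/MSW = 20.8506
df = (2, 24)
p-value (upper-tail) = 0.00001
→ bracket: p<0.01

p-value bracket: p<0.01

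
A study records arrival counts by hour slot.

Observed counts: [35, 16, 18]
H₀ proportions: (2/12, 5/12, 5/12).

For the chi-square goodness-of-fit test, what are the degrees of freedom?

df = k − 1 = 3 − 1 = 2

degrees of freedom = 2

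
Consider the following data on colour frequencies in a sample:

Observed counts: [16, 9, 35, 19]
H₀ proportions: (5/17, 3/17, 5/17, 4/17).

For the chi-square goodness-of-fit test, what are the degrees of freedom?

degrees of freedom = 3

df = k − 1 = 4 − 1 = 3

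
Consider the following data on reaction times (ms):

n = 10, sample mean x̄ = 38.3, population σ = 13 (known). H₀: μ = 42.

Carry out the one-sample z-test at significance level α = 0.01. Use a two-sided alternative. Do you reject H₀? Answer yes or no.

SE = σ/√n = 13/√10 = 4.1110
z = (x̄−μ₀)/SE = (38.3−42)/4.1110 = -0.9000
p-value (two-sided) = 0.36810
At α=0.01: p ≥ α → fail to reject H₀

reject H₀: no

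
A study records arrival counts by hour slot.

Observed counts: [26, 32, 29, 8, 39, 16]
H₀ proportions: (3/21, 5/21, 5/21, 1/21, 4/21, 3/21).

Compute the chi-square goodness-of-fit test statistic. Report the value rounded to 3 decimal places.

n = 150; E_i = n·p_i = [21.43, 35.71, 35.71, 7.14, 28.57, 21.43]
χ² = (26−21.43)²/21.43 + (32−35.71)²/35.71 + (29−35.71)²/35.71 + (8−7.14)²/7.14 + (39−28.57)²/28.57 + (16−21.43)²/21.43 = 7.9083
df = 5

test statistic = 7.908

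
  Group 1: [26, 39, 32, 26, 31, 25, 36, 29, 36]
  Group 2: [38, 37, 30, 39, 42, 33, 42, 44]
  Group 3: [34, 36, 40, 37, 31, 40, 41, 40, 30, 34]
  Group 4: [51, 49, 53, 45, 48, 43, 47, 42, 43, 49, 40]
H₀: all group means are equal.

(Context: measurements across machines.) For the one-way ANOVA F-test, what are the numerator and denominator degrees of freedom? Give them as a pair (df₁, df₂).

k = 4 groups, N = 38 total
df = (k−1, N−k) = (4−1, 38−4) = (3, 34)

degrees of freedom = [3, 34]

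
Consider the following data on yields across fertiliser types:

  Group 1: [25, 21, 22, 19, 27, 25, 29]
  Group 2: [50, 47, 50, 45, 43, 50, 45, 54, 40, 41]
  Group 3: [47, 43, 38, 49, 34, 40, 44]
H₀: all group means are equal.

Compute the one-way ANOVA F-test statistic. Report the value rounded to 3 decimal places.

test statistic = 55.184

Group means [24.00, 46.50, 42.14], grand mean 38.667
SSB = Σnᵢ(x̄ᵢ−x̄)² = 2203.976; SSW = ΣΣ(x−x̄ᵢ)² = 419.357
MSB = 2203.976/2 = 1101.9881; MSW = 419.357/21 = 19.9694
F = MSB/MSW = 55.1839
df = (2, 21)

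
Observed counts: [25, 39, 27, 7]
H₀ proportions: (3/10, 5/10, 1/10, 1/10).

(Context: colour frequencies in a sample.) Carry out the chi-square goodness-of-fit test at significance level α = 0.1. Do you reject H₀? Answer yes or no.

n = 98; E_i = n·p_i = [29.40, 49.00, 9.80, 9.80]
χ² = (25−29.40)²/29.40 + (39−49.00)²/49.00 + (27−9.80)²/9.80 + (7−9.80)²/9.80 = 33.6871
df = 3
p-value (upper-tail) = 0.00000
At α=0.1: p < α → reject H₀

reject H₀: yes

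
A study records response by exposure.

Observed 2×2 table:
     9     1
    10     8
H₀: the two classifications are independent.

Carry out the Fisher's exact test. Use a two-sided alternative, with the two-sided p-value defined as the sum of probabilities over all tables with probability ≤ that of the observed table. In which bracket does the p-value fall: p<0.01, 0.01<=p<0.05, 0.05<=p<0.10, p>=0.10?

p-value bracket: 0.05<=p<0.10

Margins: r₁=10, r₂=18, c₁=19, c₂=9, n=28
p_obs = C(10,9)·C(18,10)/C(28,19); sum pmf over tables with pmf ≤ p_obs
p-value (two-sided) = 0.09798
→ bracket: 0.05<=p<0.10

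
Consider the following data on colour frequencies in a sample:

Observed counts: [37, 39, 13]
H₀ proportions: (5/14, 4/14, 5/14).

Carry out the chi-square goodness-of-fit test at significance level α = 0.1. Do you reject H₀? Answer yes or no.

reject H₀: yes

n = 89; E_i = n·p_i = [31.79, 25.43, 31.79]
χ² = (37−31.79)²/31.79 + (39−25.43)²/25.43 + (13−31.79)²/31.79 = 19.2011
df = 2
p-value (upper-tail) = 0.00007
At α=0.1: p < α → reject H₀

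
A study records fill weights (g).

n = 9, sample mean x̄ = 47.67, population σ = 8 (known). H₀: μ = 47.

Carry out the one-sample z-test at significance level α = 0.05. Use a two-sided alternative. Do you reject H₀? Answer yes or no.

SE = σ/√n = 8/√9 = 2.6667
z = (x̄−μ₀)/SE = (47.67−47)/2.6667 = 0.2513
p-value (two-sided) = 0.80162
At α=0.05: p ≥ α → fail to reject H₀

reject H₀: no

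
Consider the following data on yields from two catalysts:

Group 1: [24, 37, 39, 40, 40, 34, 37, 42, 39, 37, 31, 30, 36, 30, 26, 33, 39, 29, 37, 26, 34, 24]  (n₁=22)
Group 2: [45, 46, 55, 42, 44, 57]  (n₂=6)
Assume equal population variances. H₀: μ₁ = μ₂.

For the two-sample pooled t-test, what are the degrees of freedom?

degrees of freedom = 26

df = n₁ + n₂ − 2 = 22 + 6 − 2 = 26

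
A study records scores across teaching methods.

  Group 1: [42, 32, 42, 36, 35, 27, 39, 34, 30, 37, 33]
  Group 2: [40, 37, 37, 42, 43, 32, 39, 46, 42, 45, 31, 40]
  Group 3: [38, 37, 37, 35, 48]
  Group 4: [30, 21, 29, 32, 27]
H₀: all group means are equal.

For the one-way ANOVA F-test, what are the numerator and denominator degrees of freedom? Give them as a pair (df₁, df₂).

degrees of freedom = [3, 29]

k = 4 groups, N = 33 total
df = (k−1, N−k) = (4−1, 33−4) = (3, 29)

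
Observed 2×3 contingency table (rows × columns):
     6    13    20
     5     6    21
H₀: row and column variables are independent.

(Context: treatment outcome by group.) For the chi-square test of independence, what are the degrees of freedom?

df = (r−1)(c−1) = (2−1)·(3−1) = 2

degrees of freedom = 2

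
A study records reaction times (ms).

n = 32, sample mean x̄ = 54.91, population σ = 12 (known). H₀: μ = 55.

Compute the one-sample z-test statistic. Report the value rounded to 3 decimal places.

SE = σ/√n = 12/√32 = 2.1213
z = (x̄−μ₀)/SE = (54.91−55)/2.1213 = -0.0424

test statistic = -0.042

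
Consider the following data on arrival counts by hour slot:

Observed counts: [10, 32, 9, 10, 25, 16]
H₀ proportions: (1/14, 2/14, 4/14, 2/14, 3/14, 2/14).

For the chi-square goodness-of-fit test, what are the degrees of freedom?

df = k − 1 = 6 − 1 = 5

degrees of freedom = 5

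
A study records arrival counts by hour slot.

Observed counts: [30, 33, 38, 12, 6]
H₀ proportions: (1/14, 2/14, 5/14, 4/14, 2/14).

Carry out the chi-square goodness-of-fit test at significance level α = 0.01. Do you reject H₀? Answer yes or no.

n = 119; E_i = n·p_i = [8.50, 17.00, 42.50, 34.00, 17.00]
χ² = (30−8.50)²/8.50 + (33−17.00)²/17.00 + (38−42.50)²/42.50 + (12−34.00)²/34.00 + (6−17.00)²/17.00 = 91.2706
df = 4
p-value (upper-tail) = 0.00000
At α=0.01: p < α → reject H₀

reject H₀: yes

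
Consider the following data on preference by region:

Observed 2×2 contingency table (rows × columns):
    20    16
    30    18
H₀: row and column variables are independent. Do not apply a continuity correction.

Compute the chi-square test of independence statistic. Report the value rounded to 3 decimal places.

Row totals [36, 48], col totals [50, 34], n=84
χ² = (20−21.43)²/21.43 + (16−14.57)²/14.57 + (30−28.57)²/28.57 + (18−19.43)²/19.43 = 0.4118
df = 1

test statistic = 0.412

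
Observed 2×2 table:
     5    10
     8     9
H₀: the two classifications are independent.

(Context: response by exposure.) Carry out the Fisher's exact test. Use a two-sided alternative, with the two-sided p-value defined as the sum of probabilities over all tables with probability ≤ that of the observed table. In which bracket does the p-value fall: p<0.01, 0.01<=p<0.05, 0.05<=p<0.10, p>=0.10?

p-value bracket: p>=0.10

Margins: r₁=15, r₂=17, c₁=13, c₂=19, n=32
p_obs = C(15,5)·C(17,8)/C(32,13); sum pmf over tables with pmf ≤ p_obs
p-value (two-sided) = 0.49053
→ bracket: p>=0.10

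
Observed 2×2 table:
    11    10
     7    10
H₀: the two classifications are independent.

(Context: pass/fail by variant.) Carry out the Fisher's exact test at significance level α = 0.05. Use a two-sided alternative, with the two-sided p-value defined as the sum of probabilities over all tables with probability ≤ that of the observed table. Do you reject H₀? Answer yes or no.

reject H₀: no

Margins: r₁=21, r₂=17, c₁=18, c₂=20, n=38
p_obs = C(21,11)·C(17,7)/C(38,18); sum pmf over tables with pmf ≤ p_obs
p-value (two-sided) = 0.53184
At α=0.05: p ≥ α → fail to reject H₀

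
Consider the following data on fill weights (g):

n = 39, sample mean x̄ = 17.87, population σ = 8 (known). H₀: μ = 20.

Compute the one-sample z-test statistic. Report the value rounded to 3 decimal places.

test statistic = -1.663

SE = σ/√n = 8/√39 = 1.2810
z = (x̄−μ₀)/SE = (17.87−20)/1.2810 = -1.6627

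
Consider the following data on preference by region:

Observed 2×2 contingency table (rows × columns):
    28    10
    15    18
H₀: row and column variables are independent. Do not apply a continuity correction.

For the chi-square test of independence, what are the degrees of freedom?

df = (r−1)(c−1) = (2−1)·(2−1) = 1

degrees of freedom = 1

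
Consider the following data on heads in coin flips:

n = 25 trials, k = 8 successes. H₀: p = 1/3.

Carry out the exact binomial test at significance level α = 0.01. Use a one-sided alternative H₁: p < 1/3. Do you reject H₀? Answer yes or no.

Exact binomial: n=25, k=8, p₀=1/3=0.3333
P(X≤8) from Σ C(n,i)·p₀^i·(1−p₀)^(n−i)
p-value (one-sided, H₁ less) = 0.53758
At α=0.01: p ≥ α → fail to reject H₀

reject H₀: no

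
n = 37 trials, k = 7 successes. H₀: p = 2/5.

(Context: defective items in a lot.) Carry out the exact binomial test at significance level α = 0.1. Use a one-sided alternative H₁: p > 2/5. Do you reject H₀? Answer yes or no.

reject H₀: no

Exact binomial: n=37, k=7, p₀=2/5=0.4000
P(X≥7) from Σ C(n,i)·p₀^i·(1−p₀)^(n−i)
p-value (one-sided, H₁ greater) = 0.99828
At α=0.1: p ≥ α → fail to reject H₀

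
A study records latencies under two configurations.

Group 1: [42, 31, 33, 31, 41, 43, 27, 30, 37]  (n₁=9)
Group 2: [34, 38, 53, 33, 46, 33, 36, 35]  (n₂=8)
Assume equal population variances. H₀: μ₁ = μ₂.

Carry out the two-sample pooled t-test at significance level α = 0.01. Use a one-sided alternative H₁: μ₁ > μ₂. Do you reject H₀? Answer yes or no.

x̄₁=35.000, s₁=5.895, n₁=9
x̄₂=38.500, s₂=7.231, n₂=8
s_p² = [8·5.895² + 7·7.231²]/15 = 42.9333
SE = √(s_p²·(1/9+1/8)) = 3.1839
t = (35.000−38.500)/3.1839 = -1.0993
df = 15
p-value (one-sided, H₁ greater) = 0.85551
At α=0.01: p ≥ α → fail to reject H₀

reject H₀: no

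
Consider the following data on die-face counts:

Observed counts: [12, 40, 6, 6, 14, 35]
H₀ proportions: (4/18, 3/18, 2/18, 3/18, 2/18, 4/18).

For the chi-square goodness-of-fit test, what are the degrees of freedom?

df = k − 1 = 6 − 1 = 5

degrees of freedom = 5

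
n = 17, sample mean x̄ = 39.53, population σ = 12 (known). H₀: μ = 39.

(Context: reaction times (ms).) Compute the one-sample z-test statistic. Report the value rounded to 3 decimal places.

test statistic = 0.182

SE = σ/√n = 12/√17 = 2.9104
z = (x̄−μ₀)/SE = (39.53−39)/2.9104 = 0.1821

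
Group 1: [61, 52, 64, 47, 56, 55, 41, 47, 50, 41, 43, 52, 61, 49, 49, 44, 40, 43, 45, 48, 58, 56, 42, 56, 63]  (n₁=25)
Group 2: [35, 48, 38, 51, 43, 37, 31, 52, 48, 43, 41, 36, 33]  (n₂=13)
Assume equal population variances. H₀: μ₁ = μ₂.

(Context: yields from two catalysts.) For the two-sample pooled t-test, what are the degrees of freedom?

df = n₁ + n₂ − 2 = 25 + 13 − 2 = 36

degrees of freedom = 36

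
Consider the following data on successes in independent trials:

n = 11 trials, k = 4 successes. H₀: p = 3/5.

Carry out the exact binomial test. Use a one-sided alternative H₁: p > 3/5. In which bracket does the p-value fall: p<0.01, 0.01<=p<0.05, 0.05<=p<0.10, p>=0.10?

Exact binomial: n=11, k=4, p₀=3/5=0.6000
P(X≥4) from Σ C(n,i)·p₀^i·(1−p₀)^(n−i)
p-value (one-sided, H₁ greater) = 0.97072
→ bracket: p>=0.10

p-value bracket: p>=0.10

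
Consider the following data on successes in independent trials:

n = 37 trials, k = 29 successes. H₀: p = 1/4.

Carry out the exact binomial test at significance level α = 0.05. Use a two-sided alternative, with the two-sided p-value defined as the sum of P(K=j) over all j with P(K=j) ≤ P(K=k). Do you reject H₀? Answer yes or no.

reject H₀: yes

Exact binomial: n=37, k=29, p₀=1/4=0.2500
P(X=j) = C(n,j)·p₀^j·(1−p₀)^(n−j); p = Σ P(X=j) over j with P(X=j) ≤ P(X=29)
p-value (two-sided) = 0.00000
At α=0.05: p < α → reject H₀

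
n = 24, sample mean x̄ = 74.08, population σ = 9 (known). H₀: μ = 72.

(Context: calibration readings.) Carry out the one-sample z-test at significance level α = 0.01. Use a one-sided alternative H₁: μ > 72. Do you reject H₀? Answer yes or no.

SE = σ/√n = 9/√24 = 1.8371
z = (x̄−μ₀)/SE = (74.08−72)/1.8371 = 1.1322
p-value (one-sided, H₁ greater) = 0.12877
At α=0.01: p ≥ α → fail to reject H₀

reject H₀: no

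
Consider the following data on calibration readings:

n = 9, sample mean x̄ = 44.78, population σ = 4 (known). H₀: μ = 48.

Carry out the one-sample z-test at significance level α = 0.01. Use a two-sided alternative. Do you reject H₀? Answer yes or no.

SE = σ/√n = 4/√9 = 1.3333
z = (x̄−μ₀)/SE = (44.78−48)/1.3333 = -2.4150
p-value (two-sided) = 0.01574
At α=0.01: p ≥ α → fail to reject H₀

reject H₀: no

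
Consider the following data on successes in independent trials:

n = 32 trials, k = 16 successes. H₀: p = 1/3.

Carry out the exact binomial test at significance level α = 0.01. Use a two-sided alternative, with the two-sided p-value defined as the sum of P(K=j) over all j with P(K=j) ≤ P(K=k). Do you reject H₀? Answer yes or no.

reject H₀: no

Exact binomial: n=32, k=16, p₀=1/3=0.3333
P(X=j) = C(n,j)·p₀^j·(1−p₀)^(n−j); p = Σ P(X=j) over j with P(X=j) ≤ P(X=16)
p-value (two-sided) = 0.05921
At α=0.01: p ≥ α → fail to reject H₀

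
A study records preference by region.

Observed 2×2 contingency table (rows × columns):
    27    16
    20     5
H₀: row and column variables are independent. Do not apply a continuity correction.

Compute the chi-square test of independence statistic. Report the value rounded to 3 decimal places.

test statistic = 2.193

Row totals [43, 25], col totals [47, 21], n=68
χ² = (27−29.72)²/29.72 + (16−13.28)²/13.28 + (20−17.28)²/17.28 + (5−7.72)²/7.72 = 2.1934
df = 1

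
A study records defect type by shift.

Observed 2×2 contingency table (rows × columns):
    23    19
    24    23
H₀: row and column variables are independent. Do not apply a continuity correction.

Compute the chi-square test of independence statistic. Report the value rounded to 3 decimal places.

test statistic = 0.122

Row totals [42, 47], col totals [47, 42], n=89
χ² = (23−22.18)²/22.18 + (19−19.82)²/19.82 + (24−24.82)²/24.82 + (23−22.18)²/22.18 = 0.1217
df = 1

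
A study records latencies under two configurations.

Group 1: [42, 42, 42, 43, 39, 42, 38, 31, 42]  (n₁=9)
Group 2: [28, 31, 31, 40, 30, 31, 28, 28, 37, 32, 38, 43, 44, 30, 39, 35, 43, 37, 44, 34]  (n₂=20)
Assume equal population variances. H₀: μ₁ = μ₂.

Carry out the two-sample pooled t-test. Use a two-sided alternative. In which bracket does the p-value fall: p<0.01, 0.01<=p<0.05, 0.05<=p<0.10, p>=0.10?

p-value bracket: 0.01<=p<0.05

x̄₁=40.111, s₁=3.790, n₁=9
x̄₂=35.150, s₂=5.631, n₂=20
s_p² = [8·3.790² + 19·5.631²]/27 = 26.5718
SE = √(s_p²·(1/9+1/20)) = 2.0691
t = (40.111−35.150)/2.0691 = 2.3978
df = 27
p-value (two-sided) = 0.02368
→ bracket: 0.01<=p<0.05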